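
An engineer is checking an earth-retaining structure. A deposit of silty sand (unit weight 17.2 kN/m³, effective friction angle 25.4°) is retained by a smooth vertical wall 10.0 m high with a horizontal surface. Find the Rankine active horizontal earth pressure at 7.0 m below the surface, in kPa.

48.1 kPa

K_a = (1 − sin φ)/(1 + sin φ) = 0.3996.
σ_h = K_a γ z = 0.3996 × 17.2 × 7.0 = 48.12 kPa.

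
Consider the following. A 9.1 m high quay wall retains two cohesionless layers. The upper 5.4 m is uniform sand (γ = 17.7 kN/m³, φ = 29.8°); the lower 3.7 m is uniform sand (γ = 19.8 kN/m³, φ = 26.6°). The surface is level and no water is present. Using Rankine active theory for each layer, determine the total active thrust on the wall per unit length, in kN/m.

273 kN/m

K_a1 = tan²(45°−29.8°/2) = 0.3360; K_a2 = tan²(45°−26.6°/2) = 0.3814.
Layer 1: σ at base = K_a1 γ₁ h₁ = 32.12 kPa; P₁ = ½×32.12×5.4 = 86.72.
Layer 2: σ_v at top = γ₁h₁ = 95.58; σ_h top = K_a2×95.58 = 36.46; σ_h base = K_a2×(95.58+19.8×3.7) = 64.40.
P₂ = ½(36.46+64.40)×3.7 = 186.6. Total P_a = 86.72+186.6 = 273.3 kN/m.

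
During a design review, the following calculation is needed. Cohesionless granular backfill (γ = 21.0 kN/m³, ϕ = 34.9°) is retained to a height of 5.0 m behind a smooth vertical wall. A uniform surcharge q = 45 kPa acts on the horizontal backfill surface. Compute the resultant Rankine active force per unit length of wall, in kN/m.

133 kN/m

K_a = tan²(45° − φ/2) = 0.2721.
Soil triangle: ½ K_a γ H² = 0.5×0.2721×21.0×5.0² = 71.44 kN/m.
Surcharge rectangle: K_a q H = 0.2721×45×5.0 = 61.23 kN/m.
Total = 71.44 + 61.23 = 132.7 kN/m.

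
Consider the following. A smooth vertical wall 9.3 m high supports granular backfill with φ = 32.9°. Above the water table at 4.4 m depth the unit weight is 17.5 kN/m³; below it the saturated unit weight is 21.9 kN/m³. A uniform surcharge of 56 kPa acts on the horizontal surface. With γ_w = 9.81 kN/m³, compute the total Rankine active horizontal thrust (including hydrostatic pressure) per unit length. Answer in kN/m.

K_a = tan²(45° − φ/2) = 0.2960.
γ' = 21.9 − 9.81 = 12.09 kN/m³. h₂ = H − d_w = 4.9 m.
σ'_h: at surface K_a·q = 16.58; at WT K_a(q+γd_w) = 39.37; at base K_a(q+γd_w+γ'h₂) = 56.91 kPa.
P₁ = ½(16.58+39.37)×4.4 = 123.1; P₂ = ½(39.37+56.91)×4.9 = 235.9; P_w = ½γ_w h₂² = 117.8.
Total = 123.1+235.9+117.8 = 476.7 kN/m.

477 kN/m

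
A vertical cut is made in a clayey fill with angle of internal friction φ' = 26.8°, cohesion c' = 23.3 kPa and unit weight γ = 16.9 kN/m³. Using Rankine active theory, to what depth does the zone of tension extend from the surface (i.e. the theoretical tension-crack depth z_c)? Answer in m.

K_a = tan²(45° − 26.8°/2) = 0.3785; √K_a = 0.6152.
The active pressure is zero where K_a γ z = 2c√K_a, so z_c = 2c/(γ√K_a) = 2×23.3/(16.9×0.6152) = 4.482 m.

4.48 m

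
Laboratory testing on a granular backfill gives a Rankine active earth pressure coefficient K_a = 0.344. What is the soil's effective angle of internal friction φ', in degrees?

K_a = tan²(45° − φ/2) ⇒ 45° − φ/2 = arctan(√0.344) = 30.39°.
φ = 2(45° − 30.39°) = 29.22°.

29.2°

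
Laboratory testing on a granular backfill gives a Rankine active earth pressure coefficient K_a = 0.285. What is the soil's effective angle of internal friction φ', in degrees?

33.8°

K_a = tan²(45° − φ/2) ⇒ 45° − φ/2 = arctan(√0.285) = 28.10°.
φ = 2(45° − 28.10°) = 33.81°.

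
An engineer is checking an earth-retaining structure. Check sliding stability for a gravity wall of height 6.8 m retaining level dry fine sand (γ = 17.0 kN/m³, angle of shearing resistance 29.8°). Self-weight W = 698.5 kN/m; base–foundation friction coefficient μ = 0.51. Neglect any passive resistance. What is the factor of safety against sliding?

2.70

K_a = tan²(45° − 29.8°/2) = 0.3360.
P_a = ½K_aγH² = 0.5×0.3360×17.0×6.8² = 132.1 kN/m, acting at H/3 = 2.267 m above the base.
FS_sliding = μW / P_a = 0.51×698.5 / 132.1 = 2.697.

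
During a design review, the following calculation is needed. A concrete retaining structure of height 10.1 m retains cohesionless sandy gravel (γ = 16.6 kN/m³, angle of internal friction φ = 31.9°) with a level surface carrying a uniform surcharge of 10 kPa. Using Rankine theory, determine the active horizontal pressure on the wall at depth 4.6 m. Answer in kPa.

26.6 kPa

K_a = (1 − sin φ)/(1 + sin φ) = 0.3085.
σ_v = γz + q = 16.6 × 4.6 + 10 = 86.36 kPa.
σ_h = K_a σ_v = 0.3085 × 86.36 = 26.64 kPa.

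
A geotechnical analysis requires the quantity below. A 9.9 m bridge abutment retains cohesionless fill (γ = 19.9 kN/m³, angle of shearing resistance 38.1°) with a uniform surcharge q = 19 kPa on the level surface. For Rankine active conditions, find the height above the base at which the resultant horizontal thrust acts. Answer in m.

K_a = 0.2368.
Triangular part P₁ = ½K_aγH² = 231.0 at H/3 = 3.300 m; rectangular part P₂ = K_a q H = 44.55 at H/2 = 4.950 m.
ȳ = (P₁·3.300 + P₂·4.950)/(P₁+P₂) = 3.567 m.

3.57 m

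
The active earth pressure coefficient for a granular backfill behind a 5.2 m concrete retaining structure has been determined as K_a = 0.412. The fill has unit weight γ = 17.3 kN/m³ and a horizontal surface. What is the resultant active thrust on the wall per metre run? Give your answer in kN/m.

96.4 kN/m

P = ½ K_a γ H² = 0.5 × 0.412 × 17.3 × 5.2² = 96.37 kN/m.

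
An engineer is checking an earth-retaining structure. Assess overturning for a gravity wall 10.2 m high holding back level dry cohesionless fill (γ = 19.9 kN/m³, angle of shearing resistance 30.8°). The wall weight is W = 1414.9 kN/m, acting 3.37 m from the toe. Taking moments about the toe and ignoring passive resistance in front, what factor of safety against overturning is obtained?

K_a = tan²(45° − 30.8°/2) = 0.3227.
P_a = ½K_aγH² = 0.5×0.3227×19.9×10.2² = 334.1 kN/m, acting at H/3 = 3.400 m above the base.
Overturning moment M_o = P_a × H/3 = 334.1 × 3.400 = 1136.
Resisting moment M_r = W × 3.37 = 1414.9 × 3.37 = 4768.
FS_overturning = M_r/M_o = 4768/1136 = 4.198.

4.20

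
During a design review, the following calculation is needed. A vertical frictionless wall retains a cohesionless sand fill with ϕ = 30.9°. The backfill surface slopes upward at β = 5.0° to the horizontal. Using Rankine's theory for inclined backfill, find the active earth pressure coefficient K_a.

K_a = cos β · (cos β − √(cos²β − cos²φ)) / (cos β + √(cos²β − cos²φ)).
cos β = 0.9962, cos φ = 0.8581, √(cos²β − cos²φ) = 0.5061.
K_a = 0.9962 × (0.9962 − 0.5061)/(0.9962 + 0.5061) = 0.3250.

0.325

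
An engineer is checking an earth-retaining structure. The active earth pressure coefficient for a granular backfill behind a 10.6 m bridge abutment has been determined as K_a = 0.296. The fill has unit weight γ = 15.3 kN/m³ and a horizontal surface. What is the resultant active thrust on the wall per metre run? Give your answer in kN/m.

254 kN/m

P = ½ K_a γ H² = 0.5 × 0.296 × 15.3 × 10.6² = 254.4 kN/m.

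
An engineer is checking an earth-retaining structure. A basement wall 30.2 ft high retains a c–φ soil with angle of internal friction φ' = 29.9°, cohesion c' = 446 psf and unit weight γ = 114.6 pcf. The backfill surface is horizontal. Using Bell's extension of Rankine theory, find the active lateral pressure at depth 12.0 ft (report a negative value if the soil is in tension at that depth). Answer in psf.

K_a = (1 − sin φ)/(1 + sin φ) = 0.3347.
σ_a = K_a γ z − 2c√K_a = 0.3347×114.6×12.0 − 2×446×0.5785 = -55.78 psf.

-55.8 psf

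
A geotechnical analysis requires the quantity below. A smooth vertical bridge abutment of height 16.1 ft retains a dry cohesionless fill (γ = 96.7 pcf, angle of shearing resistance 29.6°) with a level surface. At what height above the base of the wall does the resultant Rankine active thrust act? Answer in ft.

5.37 ft

K_a = 0.3387.
The pressure distribution is triangular, so the resultant acts at H/3 above the base = 16.1/3 = 5.367 ft.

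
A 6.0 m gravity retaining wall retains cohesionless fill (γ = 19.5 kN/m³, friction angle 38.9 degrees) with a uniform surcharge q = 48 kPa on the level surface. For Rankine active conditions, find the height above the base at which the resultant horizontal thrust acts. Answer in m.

K_a = 0.2285.
Triangular part P₁ = ½K_aγH² = 80.21 at H/3 = 2.000 m; rectangular part P₂ = K_a q H = 65.82 at H/2 = 3.000 m.
ȳ = (P₁·2.000 + P₂·3.000)/(P₁+P₂) = 2.451 m.

2.45 m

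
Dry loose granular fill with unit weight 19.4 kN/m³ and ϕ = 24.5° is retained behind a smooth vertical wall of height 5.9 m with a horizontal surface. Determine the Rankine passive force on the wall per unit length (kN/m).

816 kN/m

K_p = tan²(45° + φ/2) = 2.417.
P_p = ½ K_p γ H² = 0.5 × 2.417 × 19.4 × 5.9² = 816.1 kN/m.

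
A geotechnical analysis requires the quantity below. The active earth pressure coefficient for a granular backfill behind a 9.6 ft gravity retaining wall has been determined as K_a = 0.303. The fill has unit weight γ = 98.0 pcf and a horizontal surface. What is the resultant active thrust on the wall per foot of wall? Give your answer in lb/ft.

P = ½ K_a γ H² = 0.5 × 0.303 × 98.0 × 9.6² = 1368 lb/ft.

1370 lb/ft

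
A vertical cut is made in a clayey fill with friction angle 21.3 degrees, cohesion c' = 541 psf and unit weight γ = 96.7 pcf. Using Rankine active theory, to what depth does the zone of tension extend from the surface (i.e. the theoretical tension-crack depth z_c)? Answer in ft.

K_a = tan²(45° − 21.3°/2) = 0.4671; √K_a = 0.6834.
The active pressure is zero where K_a γ z = 2c√K_a, so z_c = 2c/(γ√K_a) = 2×541/(96.7×0.6834) = 16.37 ft.

16.4 ft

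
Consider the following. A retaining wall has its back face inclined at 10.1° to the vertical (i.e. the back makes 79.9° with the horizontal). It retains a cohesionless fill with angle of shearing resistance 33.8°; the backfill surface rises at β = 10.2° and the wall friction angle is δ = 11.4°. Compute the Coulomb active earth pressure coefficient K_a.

0.386

K_a = sin²(α+φ) / [sin²α · sin(α−δ) · (1 + √{sin(φ+δ)sin(φ−β) / (sin(α−δ)sin(α+β))})²].
With α = 79.9°, φ = 33.8°, δ = 11.4°, β = 10.2°: K_a = 0.3857.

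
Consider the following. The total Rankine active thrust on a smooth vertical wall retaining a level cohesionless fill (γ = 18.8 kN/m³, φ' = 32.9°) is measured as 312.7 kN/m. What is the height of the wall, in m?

10.6 m

K_a = 0.2960. P_a = ½ K_a γ H² ⇒ H = √(2P_a/(K_a γ)).
H = √(2×312.7/(0.2960×18.8)) = 10.60 m.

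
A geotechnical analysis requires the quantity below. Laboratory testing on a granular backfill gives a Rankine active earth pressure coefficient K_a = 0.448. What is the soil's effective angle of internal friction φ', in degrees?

K_a = tan²(45° − φ/2) ⇒ 45° − φ/2 = arctan(√0.448) = 33.80°.
φ = 2(45° − 33.80°) = 22.41°.

22.4°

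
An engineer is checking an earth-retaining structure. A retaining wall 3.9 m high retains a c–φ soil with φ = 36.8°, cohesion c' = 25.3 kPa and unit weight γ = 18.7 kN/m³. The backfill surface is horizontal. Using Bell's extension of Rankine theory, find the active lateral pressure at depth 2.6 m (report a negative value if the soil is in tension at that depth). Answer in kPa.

K_a = (1 − sin φ)/(1 + sin φ) = 0.2508.
σ_a = K_a γ z − 2c√K_a = 0.2508×18.7×2.6 − 2×25.3×0.5008 = -13.15 kPa.

-13.1 kPa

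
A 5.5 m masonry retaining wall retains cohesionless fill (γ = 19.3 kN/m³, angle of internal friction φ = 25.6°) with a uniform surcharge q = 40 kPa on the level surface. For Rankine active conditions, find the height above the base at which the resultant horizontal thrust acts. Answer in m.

K_a = 0.3966.
Triangular part P₁ = ½K_aγH² = 115.8 at H/3 = 1.833 m; rectangular part P₂ = K_a q H = 87.24 at H/2 = 2.750 m.
ȳ = (P₁·1.833 + P₂·2.750)/(P₁+P₂) = 2.227 m.

2.23 m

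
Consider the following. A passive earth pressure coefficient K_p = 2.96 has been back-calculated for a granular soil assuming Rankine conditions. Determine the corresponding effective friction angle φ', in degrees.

K_p = (1+sin φ)/(1−sin φ) ⇒ sin φ = (K_p − 1)/(K_p + 1) = 0.4949.
φ = arcsin(0.4949) = 29.67°.

29.7°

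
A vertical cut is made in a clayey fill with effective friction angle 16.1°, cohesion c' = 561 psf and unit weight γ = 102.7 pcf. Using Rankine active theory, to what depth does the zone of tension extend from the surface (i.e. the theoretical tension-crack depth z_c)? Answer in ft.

K_a = tan²(45° − 16.1°/2) = 0.5658; √K_a = 0.7522.
The active pressure is zero where K_a γ z = 2c√K_a, so z_c = 2c/(γ√K_a) = 2×561/(102.7×0.7522) = 14.52 ft.

14.5 ft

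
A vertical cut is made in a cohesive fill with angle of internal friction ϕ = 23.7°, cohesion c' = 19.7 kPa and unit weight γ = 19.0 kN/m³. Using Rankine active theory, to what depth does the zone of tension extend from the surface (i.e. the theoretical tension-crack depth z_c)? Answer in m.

K_a = tan²(45° − 23.7°/2) = 0.4266; √K_a = 0.6531.
The active pressure is zero where K_a γ z = 2c√K_a, so z_c = 2c/(γ√K_a) = 2×19.7/(19.0×0.6531) = 3.175 m.

3.17 m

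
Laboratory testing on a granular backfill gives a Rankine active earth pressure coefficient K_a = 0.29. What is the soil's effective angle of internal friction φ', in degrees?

K_a = tan²(45° − φ/2) ⇒ 45° − φ/2 = arctan(√0.29) = 28.30°.
φ = 2(45° − 28.30°) = 33.39°.

33.4°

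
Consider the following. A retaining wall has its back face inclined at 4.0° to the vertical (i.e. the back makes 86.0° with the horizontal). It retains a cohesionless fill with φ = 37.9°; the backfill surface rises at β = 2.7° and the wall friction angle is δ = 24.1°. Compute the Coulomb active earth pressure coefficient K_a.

0.253

K_a = sin²(α+φ) / [sin²α · sin(α−δ) · (1 + √{sin(φ+δ)sin(φ−β) / (sin(α−δ)sin(α+β))})²].
With α = 86.0°, φ = 37.9°, δ = 24.1°, β = 2.7°: K_a = 0.2534.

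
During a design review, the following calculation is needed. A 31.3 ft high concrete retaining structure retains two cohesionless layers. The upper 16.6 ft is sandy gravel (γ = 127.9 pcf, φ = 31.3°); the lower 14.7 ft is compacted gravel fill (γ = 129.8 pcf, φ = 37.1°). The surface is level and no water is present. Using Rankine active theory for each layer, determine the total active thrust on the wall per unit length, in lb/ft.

16800 lb/ft

K_a1 = tan²(45°−31.3°/2) = 0.3162; K_a2 = tan²(45°−37.1°/2) = 0.2475.
Layer 1: σ at base = K_a1 γ₁ h₁ = 671.3 psf; P₁ = ½×671.3×16.6 = 5572.
Layer 2: σ_v at top = γ₁h₁ = 2123; σ_h top = K_a2×2123 = 525.5; σ_h base = K_a2×(2123+129.8×14.7) = 997.7.
P₂ = ½(525.5+997.7)×14.7 = 11200. Total P_a = 5572+11200 = 16770 lb/ft.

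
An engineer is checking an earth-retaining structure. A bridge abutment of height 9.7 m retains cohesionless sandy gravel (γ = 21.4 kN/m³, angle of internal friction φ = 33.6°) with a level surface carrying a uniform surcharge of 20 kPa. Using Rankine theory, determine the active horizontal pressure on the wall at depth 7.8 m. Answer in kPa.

K_a = (1 − sin φ)/(1 + sin φ) = 0.2875.
σ_v = γz + q = 21.4 × 7.8 + 20 = 186.9 kPa.
σ_h = K_a σ_v = 0.2875 × 186.9 = 53.74 kPa.

53.7 kPa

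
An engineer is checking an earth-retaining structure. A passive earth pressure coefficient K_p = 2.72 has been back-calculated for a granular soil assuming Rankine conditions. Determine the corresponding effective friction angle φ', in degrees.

K_p = (1+sin φ)/(1−sin φ) ⇒ sin φ = (K_p − 1)/(K_p + 1) = 0.4624.
φ = arcsin(0.4624) = 27.54°.

27.5°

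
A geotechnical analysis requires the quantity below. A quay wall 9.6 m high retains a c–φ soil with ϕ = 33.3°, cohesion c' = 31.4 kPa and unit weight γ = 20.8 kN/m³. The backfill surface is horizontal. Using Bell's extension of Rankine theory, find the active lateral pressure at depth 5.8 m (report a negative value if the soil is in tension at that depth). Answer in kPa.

1.24 kPa

K_a = (1 − sin φ)/(1 + sin φ) = 0.2911.
σ_a = K_a γ z − 2c√K_a = 0.2911×20.8×5.8 − 2×31.4×0.5396 = 1.238 kPa.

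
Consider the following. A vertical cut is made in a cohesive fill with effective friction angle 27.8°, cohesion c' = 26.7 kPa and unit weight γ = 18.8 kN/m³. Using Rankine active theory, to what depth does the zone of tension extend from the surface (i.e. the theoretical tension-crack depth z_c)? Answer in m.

K_a = tan²(45° − 27.8°/2) = 0.3639; √K_a = 0.6032.
The active pressure is zero where K_a γ z = 2c√K_a, so z_c = 2c/(γ√K_a) = 2×26.7/(18.8×0.6032) = 4.709 m.

4.71 m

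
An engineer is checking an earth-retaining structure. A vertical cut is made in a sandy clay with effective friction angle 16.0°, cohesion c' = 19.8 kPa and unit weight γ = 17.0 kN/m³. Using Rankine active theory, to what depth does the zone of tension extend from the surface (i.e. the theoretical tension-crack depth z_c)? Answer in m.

K_a = tan²(45° − 16.0°/2) = 0.5678; √K_a = 0.7536.
The active pressure is zero where K_a γ z = 2c√K_a, so z_c = 2c/(γ√K_a) = 2×19.8/(17.0×0.7536) = 3.091 m.

3.09 m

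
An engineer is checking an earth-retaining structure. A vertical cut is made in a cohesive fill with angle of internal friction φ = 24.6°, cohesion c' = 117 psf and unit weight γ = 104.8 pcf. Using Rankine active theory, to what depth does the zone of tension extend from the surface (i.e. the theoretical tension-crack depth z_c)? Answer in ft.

3.48 ft

K_a = tan²(45° − 24.6°/2) = 0.4121; √K_a = 0.6420.
The active pressure is zero where K_a γ z = 2c√K_a, so z_c = 2c/(γ√K_a) = 2×117/(104.8×0.6420) = 3.478 ft.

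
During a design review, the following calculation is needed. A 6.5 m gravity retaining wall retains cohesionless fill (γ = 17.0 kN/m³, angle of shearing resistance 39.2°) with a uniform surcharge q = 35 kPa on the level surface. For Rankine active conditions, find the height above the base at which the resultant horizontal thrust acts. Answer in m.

2.59 m

K_a = 0.2255.
Triangular part P₁ = ½K_aγH² = 80.97 at H/3 = 2.167 m; rectangular part P₂ = K_a q H = 51.29 at H/2 = 3.250 m.
ȳ = (P₁·2.167 + P₂·3.250)/(P₁+P₂) = 2.587 m.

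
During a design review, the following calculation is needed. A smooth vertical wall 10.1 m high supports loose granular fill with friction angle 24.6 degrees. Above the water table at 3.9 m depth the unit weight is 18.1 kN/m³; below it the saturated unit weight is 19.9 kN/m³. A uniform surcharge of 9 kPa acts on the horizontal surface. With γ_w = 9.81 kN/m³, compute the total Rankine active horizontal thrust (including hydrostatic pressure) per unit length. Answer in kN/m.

K_a = tan²(45° − φ/2) = 0.4121.
γ' = 19.9 − 9.81 = 10.09 kN/m³. h₂ = H − d_w = 6.2 m.
σ'_h: at surface K_a·q = 3.709; at WT K_a(q+γd_w) = 32.80; at base K_a(q+γd_w+γ'h₂) = 58.59 kPa.
P₁ = ½(3.709+32.80)×3.9 = 71.20; P₂ = ½(32.80+58.59)×6.2 = 283.3; P_w = ½γ_w h₂² = 188.5.
Total = 71.20+283.3+188.5 = 543.1 kN/m.

543 kN/m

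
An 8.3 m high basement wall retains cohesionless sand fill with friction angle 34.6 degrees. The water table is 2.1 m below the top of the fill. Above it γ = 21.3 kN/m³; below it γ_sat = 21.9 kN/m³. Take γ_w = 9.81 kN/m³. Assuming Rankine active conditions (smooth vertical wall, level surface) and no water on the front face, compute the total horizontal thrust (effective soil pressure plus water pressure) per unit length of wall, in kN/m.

342 kN/m

K_a = tan²(45° − φ/2) = 0.2756.
γ' = 21.9 − 9.81 = 12.09 kN/m³. Depth below WT = 6.2 m.
σ'_h at WT = K_a γ d_w = 12.33 kPa; at base = 12.33 + K_a γ' × 6.2 = 32.99 kPa.
P₁ (0–2.1 m) = ½×12.33×2.1 = 12.95. P₂ (2.1–8.3 m) = ½(12.33+32.99)×6.2 = 140.5.
P_w = ½ γ_w h₂² = 0.5×9.81×6.2² = 188.5. Total = 12.95+140.5+188.5 = 342.0 kN/m.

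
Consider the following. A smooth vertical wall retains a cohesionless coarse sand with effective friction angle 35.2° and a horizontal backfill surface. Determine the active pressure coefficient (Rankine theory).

K_a = tan²(45° − φ/2) = tan²(27.40°) = 0.2687.

0.269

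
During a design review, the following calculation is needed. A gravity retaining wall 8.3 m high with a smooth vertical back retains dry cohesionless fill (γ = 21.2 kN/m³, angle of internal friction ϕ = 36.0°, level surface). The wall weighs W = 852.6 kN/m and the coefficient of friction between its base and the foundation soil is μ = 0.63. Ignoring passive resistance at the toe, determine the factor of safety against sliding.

K_a = tan²(45° − 36.0°/2) = 0.2596.
P_a = ½K_aγH² = 0.5×0.2596×21.2×8.3² = 189.6 kN/m, acting at H/3 = 2.767 m above the base.
FS_sliding = μW / P_a = 0.63×852.6 / 189.6 = 2.833.

2.83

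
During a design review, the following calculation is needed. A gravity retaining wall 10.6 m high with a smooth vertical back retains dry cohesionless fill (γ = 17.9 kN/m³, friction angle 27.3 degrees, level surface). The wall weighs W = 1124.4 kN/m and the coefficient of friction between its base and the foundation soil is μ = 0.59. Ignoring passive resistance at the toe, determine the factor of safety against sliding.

K_a = tan²(45° − 27.3°/2) = 0.3711.
P_a = ½K_aγH² = 0.5×0.3711×17.9×10.6² = 373.2 kN/m, acting at H/3 = 3.533 m above the base.
FS_sliding = μW / P_a = 0.59×1124.4 / 373.2 = 1.778.

1.78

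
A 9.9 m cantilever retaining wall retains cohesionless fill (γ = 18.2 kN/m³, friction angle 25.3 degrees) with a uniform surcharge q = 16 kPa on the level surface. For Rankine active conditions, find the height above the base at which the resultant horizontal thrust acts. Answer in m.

3.55 m

K_a = 0.4012.
Triangular part P₁ = ½K_aγH² = 357.8 at H/3 = 3.300 m; rectangular part P₂ = K_a q H = 63.55 at H/2 = 4.950 m.
ȳ = (P₁·3.300 + P₂·4.950)/(P₁+P₂) = 3.549 m.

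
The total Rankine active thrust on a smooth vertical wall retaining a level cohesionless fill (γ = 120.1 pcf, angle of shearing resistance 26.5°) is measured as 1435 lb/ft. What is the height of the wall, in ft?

K_a = 0.3829. P_a = ½ K_a γ H² ⇒ H = √(2P_a/(K_a γ)).
H = √(2×1435/(0.3829×120.1)) = 7.900 ft.

7.90 ft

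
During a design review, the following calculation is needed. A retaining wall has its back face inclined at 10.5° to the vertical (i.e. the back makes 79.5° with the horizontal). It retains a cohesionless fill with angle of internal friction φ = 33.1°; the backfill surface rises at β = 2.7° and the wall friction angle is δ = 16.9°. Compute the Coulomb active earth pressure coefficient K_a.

K_a = sin²(α+φ) / [sin²α · sin(α−δ) · (1 + √{sin(φ+δ)sin(φ−β) / (sin(α−δ)sin(α+β))})²].
With α = 79.5°, φ = 33.1°, δ = 16.9°, β = 2.7°: K_a = 0.3587.

0.359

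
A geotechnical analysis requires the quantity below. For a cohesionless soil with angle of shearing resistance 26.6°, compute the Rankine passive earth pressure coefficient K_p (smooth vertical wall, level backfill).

2.62

K_p = (1 + sin φ)/(1 − sin φ) = tan²(45° + 26.6°/2) = 2.622.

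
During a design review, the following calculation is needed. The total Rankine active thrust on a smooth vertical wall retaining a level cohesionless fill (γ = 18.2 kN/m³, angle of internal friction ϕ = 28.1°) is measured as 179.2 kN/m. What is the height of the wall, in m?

7.40 m

K_a = 0.3596. P_a = ½ K_a γ H² ⇒ H = √(2P_a/(K_a γ)).
H = √(2×179.2/(0.3596×18.2)) = 7.400 m.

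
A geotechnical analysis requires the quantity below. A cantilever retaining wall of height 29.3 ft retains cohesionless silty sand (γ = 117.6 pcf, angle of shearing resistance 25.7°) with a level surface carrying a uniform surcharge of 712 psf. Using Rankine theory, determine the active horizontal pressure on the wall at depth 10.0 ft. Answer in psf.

K_a = (1 − sin φ)/(1 + sin φ) = 0.3950.
σ_v = γz + q = 117.6 × 10.0 + 712 = 1888 psf.
σ_h = K_a σ_v = 0.3950 × 1888 = 745.8 psf.

746 psf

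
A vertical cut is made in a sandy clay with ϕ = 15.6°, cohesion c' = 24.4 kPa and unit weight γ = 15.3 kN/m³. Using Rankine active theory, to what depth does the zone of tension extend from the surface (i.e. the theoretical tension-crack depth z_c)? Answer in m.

4.20 m

K_a = tan²(45° − 15.6°/2) = 0.5761; √K_a = 0.7590.
The active pressure is zero where K_a γ z = 2c√K_a, so z_c = 2c/(γ√K_a) = 2×24.4/(15.3×0.7590) = 4.202 m.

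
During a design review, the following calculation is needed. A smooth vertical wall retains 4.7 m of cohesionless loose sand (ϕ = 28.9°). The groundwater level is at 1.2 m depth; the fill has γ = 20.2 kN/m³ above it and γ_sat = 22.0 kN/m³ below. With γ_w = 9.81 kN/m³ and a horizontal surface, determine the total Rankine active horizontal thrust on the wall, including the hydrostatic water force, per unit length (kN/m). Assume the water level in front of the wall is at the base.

121 kN/m

K_a = tan²(45° − φ/2) = 0.3484.
γ' = 22.0 − 9.81 = 12.19 kN/m³. Depth below WT = 3.5 m.
σ'_h at WT = K_a γ d_w = 8.444 kPa; at base = 8.444 + K_a γ' × 3.5 = 23.31 kPa.
P₁ (0–1.2 m) = ½×8.444×1.2 = 5.067. P₂ (1.2–4.7 m) = ½(8.444+23.31)×3.5 = 55.56.
P_w = ½ γ_w h₂² = 0.5×9.81×3.5² = 60.09. Total = 5.067+55.56+60.09 = 120.7 kN/m.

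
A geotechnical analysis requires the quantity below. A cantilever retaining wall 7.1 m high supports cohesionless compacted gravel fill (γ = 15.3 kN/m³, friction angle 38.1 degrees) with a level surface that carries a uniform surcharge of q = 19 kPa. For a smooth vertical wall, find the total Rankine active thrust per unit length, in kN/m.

K_a = tan²(45° − φ/2) = 0.2368.
Soil triangle: ½ K_a γ H² = 0.5×0.2368×15.3×7.1² = 91.33 kN/m.
Surcharge rectangle: K_a q H = 0.2368×19×7.1 = 31.95 kN/m.
Total = 91.33 + 31.95 = 123.3 kN/m.

123 kN/m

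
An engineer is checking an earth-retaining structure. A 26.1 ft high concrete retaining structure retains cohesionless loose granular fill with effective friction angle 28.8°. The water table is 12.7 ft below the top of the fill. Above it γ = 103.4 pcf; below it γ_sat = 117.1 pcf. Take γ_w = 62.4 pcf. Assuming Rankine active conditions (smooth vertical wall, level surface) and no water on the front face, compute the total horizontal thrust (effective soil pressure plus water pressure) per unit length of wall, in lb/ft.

16400 lb/ft

K_a = tan²(45° − φ/2) = 0.3498.
γ' = 117.1 − 62.4 = 54.70 pcf. Depth below WT = 13.4 ft.
σ'_h at WT = K_a γ d_w = 459.3 psf; at base = 459.3 + K_a γ' × 13.4 = 715.6 psf.
P₁ (0–12.7 ft) = ½×459.3×12.7 = 2916. P₂ (12.7–26.1 ft) = ½(459.3+715.6)×13.4 = 7872.
P_w = ½ γ_w h₂² = 0.5×62.4×13.4² = 5602. Total = 2916+7872+5602 = 16390 lb/ft.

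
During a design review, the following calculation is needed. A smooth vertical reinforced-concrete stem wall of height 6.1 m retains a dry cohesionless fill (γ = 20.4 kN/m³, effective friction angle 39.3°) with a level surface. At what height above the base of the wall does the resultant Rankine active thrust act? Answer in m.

K_a = 0.2245.
The pressure distribution is triangular, so the resultant acts at H/3 above the base = 6.1/3 = 2.033 m.

2.03 m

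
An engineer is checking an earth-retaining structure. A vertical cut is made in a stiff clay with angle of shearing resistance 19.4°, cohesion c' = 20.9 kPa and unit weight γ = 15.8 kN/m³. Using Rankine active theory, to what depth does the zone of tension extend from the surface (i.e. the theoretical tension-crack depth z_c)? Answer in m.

3.74 m

K_a = tan²(45° − 19.4°/2) = 0.5013; √K_a = 0.7080.
The active pressure is zero where K_a γ z = 2c√K_a, so z_c = 2c/(γ√K_a) = 2×20.9/(15.8×0.7080) = 3.736 m.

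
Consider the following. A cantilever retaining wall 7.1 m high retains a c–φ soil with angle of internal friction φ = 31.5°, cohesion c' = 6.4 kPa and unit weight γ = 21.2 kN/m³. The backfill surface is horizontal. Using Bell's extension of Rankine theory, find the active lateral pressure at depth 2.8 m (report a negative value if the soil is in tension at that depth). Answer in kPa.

11.4 kPa

K_a = (1 − sin φ)/(1 + sin φ) = 0.3136.
σ_a = K_a γ z − 2c√K_a = 0.3136×21.2×2.8 − 2×6.4×0.5600 = 11.45 kPa.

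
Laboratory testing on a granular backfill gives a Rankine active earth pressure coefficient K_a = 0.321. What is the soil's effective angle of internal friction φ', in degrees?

30.9°

K_a = tan²(45° − φ/2) ⇒ 45° − φ/2 = arctan(√0.321) = 29.53°.
φ = 2(45° − 29.53°) = 30.93°.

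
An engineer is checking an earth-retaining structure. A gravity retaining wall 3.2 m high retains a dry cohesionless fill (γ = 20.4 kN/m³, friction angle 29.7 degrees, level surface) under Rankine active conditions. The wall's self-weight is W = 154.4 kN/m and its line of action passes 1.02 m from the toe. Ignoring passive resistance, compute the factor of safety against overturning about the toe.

K_a = tan²(45° − 29.7°/2) = 0.3374.
P_a = ½K_aγH² = 0.5×0.3374×20.4×3.2² = 35.24 kN/m, acting at H/3 = 1.067 m above the base.
Overturning moment M_o = P_a × H/3 = 35.24 × 1.067 = 37.59.
Resisting moment M_r = W × 1.02 = 154.4 × 1.02 = 157.5.
FS_overturning = M_r/M_o = 157.5/37.59 = 4.190.

4.19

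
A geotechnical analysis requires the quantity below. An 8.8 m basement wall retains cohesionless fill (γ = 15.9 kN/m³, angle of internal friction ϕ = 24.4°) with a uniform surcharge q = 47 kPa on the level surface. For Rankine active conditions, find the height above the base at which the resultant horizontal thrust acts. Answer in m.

K_a = 0.4153.
Triangular part P₁ = ½K_aγH² = 255.7 at H/3 = 2.933 m; rectangular part P₂ = K_a q H = 171.8 at H/2 = 4.400 m.
ȳ = (P₁·2.933 + P₂·4.400)/(P₁+P₂) = 3.523 m.

3.52 m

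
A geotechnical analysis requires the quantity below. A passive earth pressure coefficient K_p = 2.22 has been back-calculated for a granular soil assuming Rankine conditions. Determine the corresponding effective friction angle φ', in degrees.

K_p = (1+sin φ)/(1−sin φ) ⇒ sin φ = (K_p − 1)/(K_p + 1) = 0.3789.
φ = arcsin(0.3789) = 22.26°.

22.3°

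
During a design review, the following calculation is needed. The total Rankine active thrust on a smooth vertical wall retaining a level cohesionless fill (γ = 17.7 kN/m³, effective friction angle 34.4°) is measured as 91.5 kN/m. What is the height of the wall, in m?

6.10 m

K_a = 0.2780. P_a = ½ K_a γ H² ⇒ H = √(2P_a/(K_a γ)).
H = √(2×91.5/(0.2780×17.7)) = 6.099 m.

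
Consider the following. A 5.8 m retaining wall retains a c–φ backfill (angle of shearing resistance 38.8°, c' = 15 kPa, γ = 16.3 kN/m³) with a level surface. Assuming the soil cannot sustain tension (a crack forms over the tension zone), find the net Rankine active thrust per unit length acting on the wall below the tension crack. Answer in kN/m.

7.18 kN/m

K_a = 0.2296; √K_a = 0.4791.
Tension-crack depth z_c = 2c/(γ√K_a) = 2×15/(16.3×0.4791) = 3.841 m.
σ_a at base = K_a γ H − 2c√K_a = 0.2296×16.3×5.8 − 2×15×0.4791 = 7.329 kPa.
P_a = ½ × 7.329 × (H − z_c) = 0.5×7.329×1.959 = 7.177 kN/m.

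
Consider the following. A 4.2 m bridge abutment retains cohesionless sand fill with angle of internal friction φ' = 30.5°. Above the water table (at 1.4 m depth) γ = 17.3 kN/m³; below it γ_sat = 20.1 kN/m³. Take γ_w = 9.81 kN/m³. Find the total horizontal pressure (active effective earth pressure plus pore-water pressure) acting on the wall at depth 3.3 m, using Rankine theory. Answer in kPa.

32.9 kPa

K_a = (1 − sin φ)/(1 + sin φ) = 0.3267.
γ' = 20.1 − 9.81 = 10.29 kN/m³.
Effective vertical stress at 3.3 m: σ'_v = 17.3×1.4 + 10.29×1.90 = 43.77 kPa.
σ'_h = K_a σ'_v = 0.3267 × 43.77 = 14.30 kPa; u = γ_w × 1.90 = 18.64 kPa.
Total σ_h = 14.30 + 18.64 = 32.94 kPa.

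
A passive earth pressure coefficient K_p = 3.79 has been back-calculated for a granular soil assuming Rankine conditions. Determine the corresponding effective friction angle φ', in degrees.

K_p = (1+sin φ)/(1−sin φ) ⇒ sin φ = (K_p − 1)/(K_p + 1) = 0.5825.
φ = arcsin(0.5825) = 35.62°.

35.6°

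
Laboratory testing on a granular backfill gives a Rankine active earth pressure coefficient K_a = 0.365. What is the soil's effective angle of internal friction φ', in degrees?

K_a = tan²(45° − φ/2) ⇒ 45° − φ/2 = arctan(√0.365) = 31.14°.
φ = 2(45° − 31.14°) = 27.72°.

27.7°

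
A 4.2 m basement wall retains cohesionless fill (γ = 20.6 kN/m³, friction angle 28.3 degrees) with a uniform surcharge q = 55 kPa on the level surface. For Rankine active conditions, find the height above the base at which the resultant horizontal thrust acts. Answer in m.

1.79 m

K_a = 0.3568.
Triangular part P₁ = ½K_aγH² = 64.82 at H/3 = 1.400 m; rectangular part P₂ = K_a q H = 82.41 at H/2 = 2.100 m.
ȳ = (P₁·1.400 + P₂·2.100)/(P₁+P₂) = 1.792 m.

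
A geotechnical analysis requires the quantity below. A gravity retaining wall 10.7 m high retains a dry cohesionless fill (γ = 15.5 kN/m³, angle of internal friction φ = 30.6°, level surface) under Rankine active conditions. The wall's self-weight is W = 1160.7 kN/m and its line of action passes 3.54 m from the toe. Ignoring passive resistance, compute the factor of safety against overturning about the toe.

K_a = tan²(45° − 30.6°/2) = 0.3253.
P_a = ½K_aγH² = 0.5×0.3253×15.5×10.7² = 288.7 kN/m, acting at H/3 = 3.567 m above the base.
Overturning moment M_o = P_a × H/3 = 288.7 × 3.567 = 1030.
Resisting moment M_r = W × 3.54 = 1160.7 × 3.54 = 4109.
FS_overturning = M_r/M_o = 4109/1030 = 3.991.

3.99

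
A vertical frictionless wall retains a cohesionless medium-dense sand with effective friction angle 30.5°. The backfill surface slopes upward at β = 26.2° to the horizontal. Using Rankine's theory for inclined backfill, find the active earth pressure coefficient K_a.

K_a = cos β · (cos β − √(cos²β − cos²φ)) / (cos β + √(cos²β − cos²φ)).
cos β = 0.8973, cos φ = 0.8616, √(cos²β − cos²φ) = 0.2503.
K_a = 0.8973 × (0.8973 − 0.2503)/(0.8973 + 0.2503) = 0.5058.

0.506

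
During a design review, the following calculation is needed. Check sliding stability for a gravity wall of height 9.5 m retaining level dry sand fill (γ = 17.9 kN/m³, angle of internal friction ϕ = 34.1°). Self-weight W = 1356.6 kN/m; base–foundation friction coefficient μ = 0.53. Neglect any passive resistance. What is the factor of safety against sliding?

3.16

K_a = tan²(45° − 34.1°/2) = 0.2815.
P_a = ½K_aγH² = 0.5×0.2815×17.9×9.5² = 227.4 kN/m, acting at H/3 = 3.167 m above the base.
FS_sliding = μW / P_a = 0.53×1356.6 / 227.4 = 3.162.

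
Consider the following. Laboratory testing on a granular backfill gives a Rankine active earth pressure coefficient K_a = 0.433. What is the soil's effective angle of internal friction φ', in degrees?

23.3°

K_a = tan²(45° − φ/2) ⇒ 45° − φ/2 = arctan(√0.433) = 33.35°.
φ = 2(45° − 33.35°) = 23.31°.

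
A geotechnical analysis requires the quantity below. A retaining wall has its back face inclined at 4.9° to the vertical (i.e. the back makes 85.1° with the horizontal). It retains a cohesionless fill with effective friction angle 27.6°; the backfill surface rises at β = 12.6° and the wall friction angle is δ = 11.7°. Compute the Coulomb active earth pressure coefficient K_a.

0.447

K_a = sin²(α+φ) / [sin²α · sin(α−δ) · (1 + √{sin(φ+δ)sin(φ−β) / (sin(α−δ)sin(α+β))})²].
With α = 85.1°, φ = 27.6°, δ = 11.7°, β = 12.6°: K_a = 0.4465.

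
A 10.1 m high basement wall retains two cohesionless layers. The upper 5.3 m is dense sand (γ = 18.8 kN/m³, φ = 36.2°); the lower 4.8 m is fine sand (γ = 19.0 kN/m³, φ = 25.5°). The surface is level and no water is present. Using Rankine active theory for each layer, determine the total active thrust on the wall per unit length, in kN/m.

K_a1 = tan²(45°−36.2°/2) = 0.2574; K_a2 = tan²(45°−25.5°/2) = 0.3981.
Layer 1: σ at base = K_a1 γ₁ h₁ = 25.65 kPa; P₁ = ½×25.65×5.3 = 67.96.
Layer 2: σ_v at top = γ₁h₁ = 99.64; σ_h top = K_a2×99.64 = 39.67; σ_h base = K_a2×(99.64+19.0×4.8) = 75.97.
P₂ = ½(39.67+75.97)×4.8 = 277.5. Total P_a = 67.96+277.5 = 345.5 kN/m.

345 kN/m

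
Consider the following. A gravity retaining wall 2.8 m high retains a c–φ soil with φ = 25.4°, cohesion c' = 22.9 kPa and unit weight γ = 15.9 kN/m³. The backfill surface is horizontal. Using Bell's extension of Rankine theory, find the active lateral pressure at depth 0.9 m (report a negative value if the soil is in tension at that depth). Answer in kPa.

K_a = (1 − sin φ)/(1 + sin φ) = 0.3996.
σ_a = K_a γ z − 2c√K_a = 0.3996×15.9×0.9 − 2×22.9×0.6322 = -23.23 kPa.

-23.2 kPa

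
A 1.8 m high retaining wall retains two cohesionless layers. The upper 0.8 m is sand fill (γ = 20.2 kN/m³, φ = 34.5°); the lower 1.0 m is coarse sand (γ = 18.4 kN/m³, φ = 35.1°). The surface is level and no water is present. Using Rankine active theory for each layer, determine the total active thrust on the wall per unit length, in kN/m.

K_a1 = tan²(45°−34.5°/2) = 0.2768; K_a2 = tan²(45°−35.1°/2) = 0.2698.
Layer 1: σ at base = K_a1 γ₁ h₁ = 4.473 kPa; P₁ = ½×4.473×0.8 = 1.789.
Layer 2: σ_v at top = γ₁h₁ = 16.16; σ_h top = K_a2×16.16 = 4.361; σ_h base = K_a2×(16.16+18.4×1.0) = 9.326.
P₂ = ½(4.361+9.326)×1.0 = 6.843. Total P_a = 1.789+6.843 = 8.632 kN/m.

8.63 kN/m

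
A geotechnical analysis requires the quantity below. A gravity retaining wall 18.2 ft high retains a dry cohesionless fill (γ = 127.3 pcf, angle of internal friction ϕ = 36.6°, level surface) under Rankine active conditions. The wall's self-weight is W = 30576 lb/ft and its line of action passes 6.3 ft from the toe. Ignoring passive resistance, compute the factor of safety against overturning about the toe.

5.95

K_a = tan²(45° − 36.6°/2) = 0.2530.
P_a = ½K_aγH² = 0.5×0.2530×127.3×18.2² = 5333 lb/ft, acting at H/3 = 6.067 ft above the base.
Overturning moment M_o = P_a × H/3 = 5333 × 6.067 = 32350.
Resisting moment M_r = W × 6.3 = 30576 × 6.3 = 192600.
FS_overturning = M_r/M_o = 192600/32350 = 5.954.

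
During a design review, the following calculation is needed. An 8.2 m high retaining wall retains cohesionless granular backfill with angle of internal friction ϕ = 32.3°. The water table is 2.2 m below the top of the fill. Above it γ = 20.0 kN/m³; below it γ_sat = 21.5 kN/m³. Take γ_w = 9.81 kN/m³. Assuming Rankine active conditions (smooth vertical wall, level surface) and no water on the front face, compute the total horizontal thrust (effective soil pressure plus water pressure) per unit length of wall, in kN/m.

K_a = tan²(45° − φ/2) = 0.3035.
γ' = 21.5 − 9.81 = 11.69 kN/m³. Depth below WT = 6.0 m.
σ'_h at WT = K_a γ d_w = 13.35 kPa; at base = 13.35 + K_a γ' × 6.0 = 34.64 kPa.
P₁ (0–2.2 m) = ½×13.35×2.2 = 14.69. P₂ (2.2–8.2 m) = ½(13.35+34.64)×6.0 = 144.0.
P_w = ½ γ_w h₂² = 0.5×9.81×6.0² = 176.6. Total = 14.69+144.0+176.6 = 335.2 kN/m.

335 kN/m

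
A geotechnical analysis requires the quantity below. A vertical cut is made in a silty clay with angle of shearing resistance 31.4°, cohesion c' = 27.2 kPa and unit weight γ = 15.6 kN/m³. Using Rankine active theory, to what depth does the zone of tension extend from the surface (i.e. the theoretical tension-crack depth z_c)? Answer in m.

6.21 m

K_a = tan²(45° − 31.4°/2) = 0.3149; √K_a = 0.5612.
The active pressure is zero where K_a γ z = 2c√K_a, so z_c = 2c/(γ√K_a) = 2×27.2/(15.6×0.5612) = 6.214 m.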